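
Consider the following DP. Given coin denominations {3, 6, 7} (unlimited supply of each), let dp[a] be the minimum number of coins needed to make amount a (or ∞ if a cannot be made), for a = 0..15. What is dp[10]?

 a  0  1  2  3  4  5  6  7  8  9 10 11 12 13 14 15
dp  0  -  -  1  -  -  1  1  -  2  2  -  2  2  2  3
(- denotes ∞ / unreachable)

2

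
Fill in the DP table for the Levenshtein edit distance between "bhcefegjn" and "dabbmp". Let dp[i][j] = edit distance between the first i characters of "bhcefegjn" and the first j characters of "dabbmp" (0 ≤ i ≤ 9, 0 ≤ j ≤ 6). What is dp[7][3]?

   ''  d  a  b  b  m  p
''  0  1  2  3  4  5  6
 b  1  1  2  2  3  4  5
 h  2  2  2  3  3  4  5
 c  3  3  3  3  4  4  5
 e  4  4  4  4  4  5  5
 f  5  5  5  5  5  5  6
 e  6  6  6  6  6  6  6
 g  7  7  7  7  7  7  7
 j  8  8  8  8  8  8  8
 n  9  9  9  9  9  9  9

7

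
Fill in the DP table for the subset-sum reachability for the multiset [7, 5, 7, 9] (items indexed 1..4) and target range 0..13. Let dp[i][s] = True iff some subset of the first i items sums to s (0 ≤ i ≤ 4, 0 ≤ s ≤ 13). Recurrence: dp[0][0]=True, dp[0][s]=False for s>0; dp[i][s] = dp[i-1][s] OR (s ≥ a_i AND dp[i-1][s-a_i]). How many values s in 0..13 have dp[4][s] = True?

5

i\s   0   1   2   3   4   5   6   7   8   9  10  11  12  13
  0   T   F   F   F   F   F   F   F   F   F   F   F   F   F
  1   T   F   F   F   F   F   F   T   F   F   F   F   F   F
  2   T   F   F   F   F   T   F   T   F   F   F   F   T   F
  3   T   F   F   F   F   T   F   T   F   F   F   F   T   F
  4   T   F   F   F   F   T   F   T   F   T   F   F   T   F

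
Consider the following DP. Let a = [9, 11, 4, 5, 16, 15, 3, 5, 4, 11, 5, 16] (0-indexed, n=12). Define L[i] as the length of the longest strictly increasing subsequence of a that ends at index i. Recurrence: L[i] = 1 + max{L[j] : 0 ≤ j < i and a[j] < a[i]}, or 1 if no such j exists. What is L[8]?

   i    0    1    2    3    4    5    6    7    8    9   10   11
a[i]    9   11    4    5   16   15    3    5    4   11    5   16
L[i]    1    2    1    2    3    3    1    2    2    3    3    4

2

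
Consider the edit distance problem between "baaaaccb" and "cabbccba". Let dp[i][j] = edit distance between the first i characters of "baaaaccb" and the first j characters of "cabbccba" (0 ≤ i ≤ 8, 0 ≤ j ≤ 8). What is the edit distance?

5

   ''  c  a  b  b  c  c  b  a
''  0  1  2  3  4  5  6  7  8
 b  1  1  2  2  3  4  5  6  7
 a  2  2  1  2  3  4  5  6  6
 a  3  3  2  2  3  4  5  6  6
 a  4  4  3  3  3  4  5  6  6
 a  5  5  4  4  4  4  5  6  6
 c  6  5  5  5  5  4  4  5  6
 c  7  6  6  6  6  5  4  5  6
 b  8  7  7  6  6  6  5  4  5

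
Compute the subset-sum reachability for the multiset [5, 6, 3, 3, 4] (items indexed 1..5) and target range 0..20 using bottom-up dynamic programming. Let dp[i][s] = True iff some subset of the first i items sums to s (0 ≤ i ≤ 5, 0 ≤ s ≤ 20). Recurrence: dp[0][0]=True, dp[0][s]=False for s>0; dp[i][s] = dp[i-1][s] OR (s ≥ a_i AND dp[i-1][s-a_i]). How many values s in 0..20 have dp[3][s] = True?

8

i\s   0   1   2   3   4   5   6   7   8   9  10  11  12  13  14  15  16  17  18  19  20
  0   T   F   F   F   F   F   F   F   F   F   F   F   F   F   F   F   F   F   F   F   F
  1   T   F   F   F   F   T   F   F   F   F   F   F   F   F   F   F   F   F   F   F   F
  2   T   F   F   F   F   T   T   F   F   F   F   T   F   F   F   F   F   F   F   F   F
  3   T   F   F   T   F   T   T   F   T   T   F   T   F   F   T   F   F   F   F   F   F
  4   T   F   F   T   F   T   T   F   T   T   F   T   T   F   T   F   F   T   F   F   F
  5   T   F   F   T   T   T   T   T   T   T   T   T   T   T   T   T   T   T   T   F   F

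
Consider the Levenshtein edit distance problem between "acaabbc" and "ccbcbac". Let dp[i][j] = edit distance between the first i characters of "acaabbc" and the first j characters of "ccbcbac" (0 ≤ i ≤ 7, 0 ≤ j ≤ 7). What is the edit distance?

4

   ''  c  c  b  c  b  a  c
''  0  1  2  3  4  5  6  7
 a  1  1  2  3  4  5  5  6
 c  2  1  1  2  3  4  5  5
 a  3  2  2  2  3  4  4  5
 a  4  3  3  3  3  4  4  5
 b  5  4  4  3  4  3  4  5
 b  6  5  5  4  4  4  4  5
 c  7  6  5  5  4  5  5  4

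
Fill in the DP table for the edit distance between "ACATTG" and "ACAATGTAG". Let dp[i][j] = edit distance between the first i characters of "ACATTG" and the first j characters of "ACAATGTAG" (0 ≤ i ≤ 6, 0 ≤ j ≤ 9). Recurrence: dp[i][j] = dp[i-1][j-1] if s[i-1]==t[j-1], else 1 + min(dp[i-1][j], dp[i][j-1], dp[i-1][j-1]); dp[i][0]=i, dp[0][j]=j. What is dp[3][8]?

5

   ''  A  C  A  A  T  G  T  A  G
''  0  1  2  3  4  5  6  7  8  9
 A  1  0  1  2  3  4  5  6  7  8
 C  2  1  0  1  2  3  4  5  6  7
 A  3  2  1  0  1  2  3  4  5  6
 T  4  3  2  1  1  1  2  3  4  5
 T  5  4  3  2  2  1  2  2  3  4
 G  6  5  4  3  3  2  1  2  3  3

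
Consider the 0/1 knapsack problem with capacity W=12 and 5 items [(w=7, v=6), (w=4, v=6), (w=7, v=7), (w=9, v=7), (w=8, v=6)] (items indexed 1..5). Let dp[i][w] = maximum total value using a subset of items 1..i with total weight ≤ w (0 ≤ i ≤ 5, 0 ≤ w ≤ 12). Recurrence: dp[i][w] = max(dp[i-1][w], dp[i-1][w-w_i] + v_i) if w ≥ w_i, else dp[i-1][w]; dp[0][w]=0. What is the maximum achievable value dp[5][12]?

13

i\w   0   1   2   3   4   5   6   7   8   9  10  11  12
  0   0   0   0   0   0   0   0   0   0   0   0   0   0
  1   0   0   0   0   0   0   0   6   6   6   6   6   6
  2   0   0   0   0   6   6   6   6   6   6   6  12  12
  3   0   0   0   0   6   6   6   7   7   7   7  13  13
  4   0   0   0   0   6   6   6   7   7   7   7  13  13
  5   0   0   0   0   6   6   6   7   7   7   7  13  13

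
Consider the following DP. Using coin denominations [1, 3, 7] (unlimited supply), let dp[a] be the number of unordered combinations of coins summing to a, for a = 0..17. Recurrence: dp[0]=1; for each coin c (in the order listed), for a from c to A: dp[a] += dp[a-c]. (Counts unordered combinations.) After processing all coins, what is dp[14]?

9

after  coin     0     1     2     3     4     5     6     7     8     9    10    11    12    13    14    15    16    17
          1     1     1     1     1     1     1     1     1     1     1     1     1     1     1     1     1     1     1
          3     1     1     1     2     2     2     3     3     3     4     4     4     5     5     5     6     6     6
          7     1     1     1     2     2     2     3     4     4     5     6     6     7     8     9    10    11    12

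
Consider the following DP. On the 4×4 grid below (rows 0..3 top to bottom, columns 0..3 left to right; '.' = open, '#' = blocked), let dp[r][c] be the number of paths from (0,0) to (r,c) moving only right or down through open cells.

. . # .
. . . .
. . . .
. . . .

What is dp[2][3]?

7

r\c   0   1   2   3
  0   1   1   0   0
  1   1   2   2   2
  2   1   3   5   7
  3   1   4   9  16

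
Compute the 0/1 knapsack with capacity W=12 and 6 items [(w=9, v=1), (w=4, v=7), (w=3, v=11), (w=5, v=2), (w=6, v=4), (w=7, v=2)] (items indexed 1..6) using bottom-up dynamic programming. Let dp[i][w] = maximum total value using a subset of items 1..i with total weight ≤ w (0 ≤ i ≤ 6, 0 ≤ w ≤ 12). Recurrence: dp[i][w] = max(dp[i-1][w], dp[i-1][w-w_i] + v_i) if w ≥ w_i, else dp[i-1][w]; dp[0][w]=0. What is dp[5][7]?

i\w   0   1   2   3   4   5   6   7   8   9  10  11  12
  0   0   0   0   0   0   0   0   0   0   0   0   0   0
  1   0   0   0   0   0   0   0   0   0   1   1   1   1
  2   0   0   0   0   7   7   7   7   7   7   7   7   7
  3   0   0   0  11  11  11  11  18  18  18  18  18  18
  4   0   0   0  11  11  11  11  18  18  18  18  18  20
  5   0   0   0  11  11  11  11  18  18  18  18  18  20
  6   0   0   0  11  11  11  11  18  18  18  18  18  20

18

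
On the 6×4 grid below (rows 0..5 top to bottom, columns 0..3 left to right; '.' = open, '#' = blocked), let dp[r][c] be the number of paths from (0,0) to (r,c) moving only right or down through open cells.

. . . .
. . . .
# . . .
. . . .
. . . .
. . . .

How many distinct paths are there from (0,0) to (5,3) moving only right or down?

36

r\c   0   1   2   3
  0   1   1   1   1
  1   1   2   3   4
  2   0   2   5   9
  3   0   2   7  16
  4   0   2   9  25
  5   0   2  11  36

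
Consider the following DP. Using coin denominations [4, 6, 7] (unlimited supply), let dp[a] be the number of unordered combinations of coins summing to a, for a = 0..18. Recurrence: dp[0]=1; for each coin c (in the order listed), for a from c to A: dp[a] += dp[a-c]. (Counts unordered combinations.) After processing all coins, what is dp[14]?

2

after  coin     0     1     2     3     4     5     6     7     8     9    10    11    12    13    14    15    16    17    18
          4     1     0     0     0     1     0     0     0     1     0     0     0     1     0     0     0     1     0     0
          6     1     0     0     0     1     0     1     0     1     0     1     0     2     0     1     0     2     0     2
          7     1     0     0     0     1     0     1     1     1     0     1     1     2     1     2     1     2     1     3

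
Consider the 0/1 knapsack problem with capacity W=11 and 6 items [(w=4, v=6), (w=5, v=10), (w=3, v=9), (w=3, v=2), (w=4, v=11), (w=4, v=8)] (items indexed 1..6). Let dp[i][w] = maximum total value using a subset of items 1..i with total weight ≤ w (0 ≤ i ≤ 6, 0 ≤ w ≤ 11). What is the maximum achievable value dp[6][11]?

28

i\w   0   1   2   3   4   5   6   7   8   9  10  11
  0   0   0   0   0   0   0   0   0   0   0   0   0
  1   0   0   0   0   6   6   6   6   6   6   6   6
  2   0   0   0   0   6  10  10  10  10  16  16  16
  3   0   0   0   9   9  10  10  15  19  19  19  19
  4   0   0   0   9   9  10  11  15  19  19  19  21
  5   0   0   0   9  11  11  11  20  20  21  22  26
  6   0   0   0   9  11  11  11  20  20  21  22  28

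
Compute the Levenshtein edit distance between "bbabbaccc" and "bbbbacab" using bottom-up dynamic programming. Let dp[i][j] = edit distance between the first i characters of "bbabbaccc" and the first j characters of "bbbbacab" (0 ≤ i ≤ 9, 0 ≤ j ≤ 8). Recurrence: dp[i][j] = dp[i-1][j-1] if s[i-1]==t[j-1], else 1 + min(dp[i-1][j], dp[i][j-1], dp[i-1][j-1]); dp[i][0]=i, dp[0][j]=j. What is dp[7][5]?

   ''  b  b  b  b  a  c  a  b
''  0  1  2  3  4  5  6  7  8
 b  1  0  1  2  3  4  5  6  7
 b  2  1  0  1  2  3  4  5  6
 a  3  2  1  1  2  2  3  4  5
 b  4  3  2  1  1  2  3  4  4
 b  5  4  3  2  1  2  3  4  4
 a  6  5  4  3  2  1  2  3  4
 c  7  6  5  4  3  2  1  2  3
 c  8  7  6  5  4  3  2  2  3
 c  9  8  7  6  5  4  3  3  3

2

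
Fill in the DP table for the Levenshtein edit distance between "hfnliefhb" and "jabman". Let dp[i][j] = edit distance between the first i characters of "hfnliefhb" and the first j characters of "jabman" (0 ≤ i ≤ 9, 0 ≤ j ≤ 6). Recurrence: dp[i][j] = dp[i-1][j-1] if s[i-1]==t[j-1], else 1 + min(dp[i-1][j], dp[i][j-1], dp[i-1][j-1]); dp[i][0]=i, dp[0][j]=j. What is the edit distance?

9

   ''  j  a  b  m  a  n
''  0  1  2  3  4  5  6
 h  1  1  2  3  4  5  6
 f  2  2  2  3  4  5  6
 n  3  3  3  3  4  5  5
 l  4  4  4  4  4  5  6
 i  5  5  5  5  5  5  6
 e  6  6  6  6  6  6  6
 f  7  7  7  7  7  7  7
 h  8  8  8  8  8  8  8
 b  9  9  9  8  9  9  9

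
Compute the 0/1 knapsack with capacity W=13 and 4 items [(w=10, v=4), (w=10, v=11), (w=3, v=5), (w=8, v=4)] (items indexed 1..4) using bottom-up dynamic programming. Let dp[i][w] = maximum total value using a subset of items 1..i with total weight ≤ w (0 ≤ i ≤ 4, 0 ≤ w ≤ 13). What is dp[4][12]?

11

i\w   0   1   2   3   4   5   6   7   8   9  10  11  12  13
  0   0   0   0   0   0   0   0   0   0   0   0   0   0   0
  1   0   0   0   0   0   0   0   0   0   0   4   4   4   4
  2   0   0   0   0   0   0   0   0   0   0  11  11  11  11
  3   0   0   0   5   5   5   5   5   5   5  11  11  11  16
  4   0   0   0   5   5   5   5   5   5   5  11  11  11  16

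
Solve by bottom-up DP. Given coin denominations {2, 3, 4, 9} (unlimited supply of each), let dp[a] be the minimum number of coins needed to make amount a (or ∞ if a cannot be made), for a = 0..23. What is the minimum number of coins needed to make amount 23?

4

 a  0  1  2  3  4  5  6  7  8  9 10 11 12 13 14 15 16 17 18 19 20 21 22 23
dp  0  -  1  1  1  2  2  2  2  1  3  2  2  2  3  3  3  3  2  4  3  3  3  4
(- denotes ∞ / unreachable)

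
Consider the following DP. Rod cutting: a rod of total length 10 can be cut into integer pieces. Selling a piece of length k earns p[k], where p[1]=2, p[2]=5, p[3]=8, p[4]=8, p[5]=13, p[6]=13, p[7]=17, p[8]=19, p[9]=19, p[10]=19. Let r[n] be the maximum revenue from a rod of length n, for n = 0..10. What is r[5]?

   n    0    1    2    3    4    5    6    7    8    9   10
r[n]    0    2    5    8   10   13   16   18   21   24   26

13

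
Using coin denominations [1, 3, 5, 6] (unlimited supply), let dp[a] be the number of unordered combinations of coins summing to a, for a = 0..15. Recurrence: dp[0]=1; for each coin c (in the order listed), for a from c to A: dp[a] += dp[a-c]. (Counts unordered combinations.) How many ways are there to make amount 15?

after  coin     0     1     2     3     4     5     6     7     8     9    10    11    12    13    14    15
          1     1     1     1     1     1     1     1     1     1     1     1     1     1     1     1     1
          3     1     1     1     2     2     2     3     3     3     4     4     4     5     5     5     6
          5     1     1     1     2     2     3     4     4     5     6     7     8     9    10    11    13
          6     1     1     1     2     2     3     5     5     6     8     9    11    14    15    17    21

21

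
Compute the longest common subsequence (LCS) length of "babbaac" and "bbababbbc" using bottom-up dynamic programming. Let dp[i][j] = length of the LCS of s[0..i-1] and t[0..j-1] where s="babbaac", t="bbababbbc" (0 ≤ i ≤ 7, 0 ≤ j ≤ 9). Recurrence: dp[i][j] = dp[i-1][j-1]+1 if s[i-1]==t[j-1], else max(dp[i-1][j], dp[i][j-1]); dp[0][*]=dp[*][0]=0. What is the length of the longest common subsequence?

5

   ''  b  b  a  b  a  b  b  b  c
''  0  0  0  0  0  0  0  0  0  0
 b  0  1  1  1  1  1  1  1  1  1
 a  0  1  1  2  2  2  2  2  2  2
 b  0  1  2  2  3  3  3  3  3  3
 b  0  1  2  2  3  3  4  4  4  4
 a  0  1  2  3  3  4  4  4  4  4
 a  0  1  2  3  3  4  4  4  4  4
 c  0  1  2  3  3  4  4  4  4  5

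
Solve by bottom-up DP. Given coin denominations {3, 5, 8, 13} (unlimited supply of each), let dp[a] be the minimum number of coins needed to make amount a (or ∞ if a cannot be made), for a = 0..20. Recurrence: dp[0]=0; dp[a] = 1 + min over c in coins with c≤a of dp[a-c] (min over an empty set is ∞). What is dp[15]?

 a  0  1  2  3  4  5  6  7  8  9 10 11 12 13 14 15 16 17 18 19 20
dp  0  -  -  1  -  1  2  -  1  3  2  2  4  1  3  3  2  4  2  3  4
(- denotes ∞ / unreachable)

3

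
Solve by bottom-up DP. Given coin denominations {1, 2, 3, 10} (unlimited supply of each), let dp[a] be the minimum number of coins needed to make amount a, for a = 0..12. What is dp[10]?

1

 a  0  1  2  3  4  5  6  7  8  9 10 11 12
dp  0  1  1  1  2  2  2  3  3  3  1  2  2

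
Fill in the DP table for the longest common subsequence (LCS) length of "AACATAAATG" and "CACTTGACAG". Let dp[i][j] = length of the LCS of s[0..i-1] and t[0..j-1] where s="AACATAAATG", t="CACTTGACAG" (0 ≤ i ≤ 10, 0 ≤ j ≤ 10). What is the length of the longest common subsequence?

6

   ''  C  A  C  T  T  G  A  C  A  G
''  0  0  0  0  0  0  0  0  0  0  0
 A  0  0  1  1  1  1  1  1  1  1  1
 A  0  0  1  1  1  1  1  2  2  2  2
 C  0  1  1  2  2  2  2  2  3  3  3
 A  0  1  2  2  2  2  2  3  3  4  4
 T  0  1  2  2  3  3  3  3  3  4  4
 A  0  1  2  2  3  3  3  4  4  4  4
 A  0  1  2  2  3  3  3  4  4  5  5
 A  0  1  2  2  3  3  3  4  4  5  5
 T  0  1  2  2  3  4  4  4  4  5  5
 G  0  1  2  2  3  4  5  5  5  5  6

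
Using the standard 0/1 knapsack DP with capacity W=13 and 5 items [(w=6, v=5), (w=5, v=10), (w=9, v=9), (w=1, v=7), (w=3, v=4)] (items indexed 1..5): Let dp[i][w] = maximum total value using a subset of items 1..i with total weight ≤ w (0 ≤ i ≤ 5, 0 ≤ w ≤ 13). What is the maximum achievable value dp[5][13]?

22

i\w   0   1   2   3   4   5   6   7   8   9  10  11  12  13
  0   0   0   0   0   0   0   0   0   0   0   0   0   0   0
  1   0   0   0   0   0   0   5   5   5   5   5   5   5   5
  2   0   0   0   0   0  10  10  10  10  10  10  15  15  15
  3   0   0   0   0   0  10  10  10  10  10  10  15  15  15
  4   0   7   7   7   7  10  17  17  17  17  17  17  22  22
  5   0   7   7   7  11  11  17  17  17  21  21  21  22  22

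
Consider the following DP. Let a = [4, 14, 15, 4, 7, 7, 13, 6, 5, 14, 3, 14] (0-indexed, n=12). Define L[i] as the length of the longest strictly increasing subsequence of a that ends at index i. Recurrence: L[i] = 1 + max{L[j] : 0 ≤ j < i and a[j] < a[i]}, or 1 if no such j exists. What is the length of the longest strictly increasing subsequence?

4

   i    0    1    2    3    4    5    6    7    8    9   10   11
a[i]    4   14   15    4    7    7   13    6    5   14    3   14
L[i]    1    2    3    1    2    2    3    2    2    4    1    4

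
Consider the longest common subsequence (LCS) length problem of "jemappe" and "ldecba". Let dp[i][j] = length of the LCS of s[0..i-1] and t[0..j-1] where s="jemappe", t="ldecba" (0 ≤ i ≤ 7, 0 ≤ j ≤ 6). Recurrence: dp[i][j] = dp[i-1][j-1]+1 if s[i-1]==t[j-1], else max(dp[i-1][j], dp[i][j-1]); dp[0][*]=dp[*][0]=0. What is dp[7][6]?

2

   ''  l  d  e  c  b  a
''  0  0  0  0  0  0  0
 j  0  0  0  0  0  0  0
 e  0  0  0  1  1  1  1
 m  0  0  0  1  1  1  1
 a  0  0  0  1  1  1  2
 p  0  0  0  1  1  1  2
 p  0  0  0  1  1  1  2
 e  0  0  0  1  1  1  2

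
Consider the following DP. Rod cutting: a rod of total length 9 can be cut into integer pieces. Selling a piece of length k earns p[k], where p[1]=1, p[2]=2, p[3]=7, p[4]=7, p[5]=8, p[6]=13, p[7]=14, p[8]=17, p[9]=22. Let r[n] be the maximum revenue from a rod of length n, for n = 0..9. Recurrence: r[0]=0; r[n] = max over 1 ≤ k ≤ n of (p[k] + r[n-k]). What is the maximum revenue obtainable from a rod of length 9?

   n    0    1    2    3    4    5    6    7    8    9
r[n]    0    1    2    7    8    9   14   15   17   22

22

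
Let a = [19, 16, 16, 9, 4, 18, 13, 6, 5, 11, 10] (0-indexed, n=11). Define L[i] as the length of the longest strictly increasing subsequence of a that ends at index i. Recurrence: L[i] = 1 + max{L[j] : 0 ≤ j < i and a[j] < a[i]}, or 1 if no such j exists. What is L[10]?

   i    0    1    2    3    4    5    6    7    8    9   10
a[i]   19   16   16    9    4   18   13    6    5   11   10
L[i]    1    1    1    1    1    2    2    2    2    3    3

3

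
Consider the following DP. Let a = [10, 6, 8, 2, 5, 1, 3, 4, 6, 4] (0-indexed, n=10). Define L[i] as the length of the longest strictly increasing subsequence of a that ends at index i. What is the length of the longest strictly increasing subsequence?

4

   i    0    1    2    3    4    5    6    7    8    9
a[i]   10    6    8    2    5    1    3    4    6    4
L[i]    1    1    2    1    2    1    2    3    4    3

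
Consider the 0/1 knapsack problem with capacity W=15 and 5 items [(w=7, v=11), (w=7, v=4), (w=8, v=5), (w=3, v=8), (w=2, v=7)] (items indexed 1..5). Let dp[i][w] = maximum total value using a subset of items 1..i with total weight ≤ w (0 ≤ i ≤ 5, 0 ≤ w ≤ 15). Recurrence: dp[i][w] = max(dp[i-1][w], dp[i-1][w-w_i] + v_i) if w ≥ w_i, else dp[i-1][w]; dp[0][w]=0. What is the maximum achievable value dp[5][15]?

26

i\w   0   1   2   3   4   5   6   7   8   9  10  11  12  13  14  15
  0   0   0   0   0   0   0   0   0   0   0   0   0   0   0   0   0
  1   0   0   0   0   0   0   0  11  11  11  11  11  11  11  11  11
  2   0   0   0   0   0   0   0  11  11  11  11  11  11  11  15  15
  3   0   0   0   0   0   0   0  11  11  11  11  11  11  11  15  16
  4   0   0   0   8   8   8   8  11  11  11  19  19  19  19  19  19
  5   0   0   7   8   8  15  15  15  15  18  19  19  26  26  26  26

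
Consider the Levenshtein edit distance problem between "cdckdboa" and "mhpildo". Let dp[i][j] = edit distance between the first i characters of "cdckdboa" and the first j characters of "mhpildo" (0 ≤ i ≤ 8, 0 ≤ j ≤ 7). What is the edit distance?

7

   ''  m  h  p  i  l  d  o
''  0  1  2  3  4  5  6  7
 c  1  1  2  3  4  5  6  7
 d  2  2  2  3  4  5  5  6
 c  3  3  3  3  4  5  6  6
 k  4  4  4  4  4  5  6  7
 d  5  5  5  5  5  5  5  6
 b  6  6  6  6  6  6  6  6
 o  7  7  7  7  7  7  7  6
 a  8  8  8  8  8  8  8  7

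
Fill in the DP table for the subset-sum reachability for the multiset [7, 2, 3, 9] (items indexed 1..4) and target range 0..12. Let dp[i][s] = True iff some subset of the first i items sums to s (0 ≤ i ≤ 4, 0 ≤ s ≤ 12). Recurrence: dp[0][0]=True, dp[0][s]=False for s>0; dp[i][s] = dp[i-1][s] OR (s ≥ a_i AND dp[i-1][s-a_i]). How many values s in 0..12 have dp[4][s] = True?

9

i\s   0   1   2   3   4   5   6   7   8   9  10  11  12
  0   T   F   F   F   F   F   F   F   F   F   F   F   F
  1   T   F   F   F   F   F   F   T   F   F   F   F   F
  2   T   F   T   F   F   F   F   T   F   T   F   F   F
  3   T   F   T   T   F   T   F   T   F   T   T   F   T
  4   T   F   T   T   F   T   F   T   F   T   T   T   T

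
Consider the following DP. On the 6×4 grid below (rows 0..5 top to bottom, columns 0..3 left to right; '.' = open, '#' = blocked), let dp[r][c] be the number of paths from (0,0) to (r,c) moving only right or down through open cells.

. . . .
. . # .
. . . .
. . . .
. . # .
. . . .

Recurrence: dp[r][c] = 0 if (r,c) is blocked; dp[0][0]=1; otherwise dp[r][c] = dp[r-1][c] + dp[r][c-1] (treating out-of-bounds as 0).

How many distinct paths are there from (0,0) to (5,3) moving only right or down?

17

r\c   0   1   2   3
  0   1   1   1   1
  1   1   2   0   1
  2   1   3   3   4
  3   1   4   7  11
  4   1   5   0  11
  5   1   6   6  17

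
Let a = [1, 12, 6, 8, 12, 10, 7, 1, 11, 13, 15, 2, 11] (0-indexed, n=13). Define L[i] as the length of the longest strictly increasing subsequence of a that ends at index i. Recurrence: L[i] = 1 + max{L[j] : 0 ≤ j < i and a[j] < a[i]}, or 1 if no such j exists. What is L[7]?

1

   i    0    1    2    3    4    5    6    7    8    9   10   11   12
a[i]    1   12    6    8   12   10    7    1   11   13   15    2   11
L[i]    1    2    2    3    4    4    3    1    5    6    7    2    5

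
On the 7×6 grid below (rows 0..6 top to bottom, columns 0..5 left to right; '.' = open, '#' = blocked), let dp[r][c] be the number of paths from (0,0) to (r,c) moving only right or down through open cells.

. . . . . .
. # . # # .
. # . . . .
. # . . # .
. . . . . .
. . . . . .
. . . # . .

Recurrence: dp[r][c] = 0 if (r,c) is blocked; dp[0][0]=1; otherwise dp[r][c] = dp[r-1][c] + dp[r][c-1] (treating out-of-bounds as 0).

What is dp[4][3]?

4

r\c   0   1   2   3   4   5
  0   1   1   1   1   1   1
  1   1   0   1   0   0   1
  2   1   0   1   1   1   2
  3   1   0   1   2   0   2
  4   1   1   2   4   4   6
  5   1   2   4   8  12  18
  6   1   3   7   0  12  30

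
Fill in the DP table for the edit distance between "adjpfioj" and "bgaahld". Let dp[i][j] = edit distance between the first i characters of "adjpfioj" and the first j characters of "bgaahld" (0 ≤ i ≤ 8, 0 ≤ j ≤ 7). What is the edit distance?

   ''  b  g  a  a  h  l  d
''  0  1  2  3  4  5  6  7
 a  1  1  2  2  3  4  5  6
 d  2  2  2  3  3  4  5  5
 j  3  3  3  3  4  4  5  6
 p  4  4  4  4  4  5  5  6
 f  5  5  5  5  5  5  6  6
 i  6  6  6  6  6  6  6  7
 o  7  7  7  7  7  7  7  7
 j  8  8  8  8  8  8  8  8

8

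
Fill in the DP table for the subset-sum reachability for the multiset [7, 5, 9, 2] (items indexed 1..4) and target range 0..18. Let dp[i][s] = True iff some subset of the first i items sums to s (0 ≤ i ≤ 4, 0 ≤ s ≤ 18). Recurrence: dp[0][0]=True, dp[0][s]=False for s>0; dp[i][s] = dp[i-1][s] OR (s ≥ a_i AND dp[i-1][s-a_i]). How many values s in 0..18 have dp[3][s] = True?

7

i\s   0   1   2   3   4   5   6   7   8   9  10  11  12  13  14  15  16  17  18
  0   T   F   F   F   F   F   F   F   F   F   F   F   F   F   F   F   F   F   F
  1   T   F   F   F   F   F   F   T   F   F   F   F   F   F   F   F   F   F   F
  2   T   F   F   F   F   T   F   T   F   F   F   F   T   F   F   F   F   F   F
  3   T   F   F   F   F   T   F   T   F   T   F   F   T   F   T   F   T   F   F
  4   T   F   T   F   F   T   F   T   F   T   F   T   T   F   T   F   T   F   T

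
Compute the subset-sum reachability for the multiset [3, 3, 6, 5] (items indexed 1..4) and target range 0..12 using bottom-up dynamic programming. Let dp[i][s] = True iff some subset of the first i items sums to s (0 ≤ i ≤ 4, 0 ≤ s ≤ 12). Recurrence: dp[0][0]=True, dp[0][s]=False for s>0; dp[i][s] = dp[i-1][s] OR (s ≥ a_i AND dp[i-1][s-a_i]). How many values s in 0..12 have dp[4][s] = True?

i\s   0   1   2   3   4   5   6   7   8   9  10  11  12
  0   T   F   F   F   F   F   F   F   F   F   F   F   F
  1   T   F   F   T   F   F   F   F   F   F   F   F   F
  2   T   F   F   T   F   F   T   F   F   F   F   F   F
  3   T   F   F   T   F   F   T   F   F   T   F   F   T
  4   T   F   F   T   F   T   T   F   T   T   F   T   T

8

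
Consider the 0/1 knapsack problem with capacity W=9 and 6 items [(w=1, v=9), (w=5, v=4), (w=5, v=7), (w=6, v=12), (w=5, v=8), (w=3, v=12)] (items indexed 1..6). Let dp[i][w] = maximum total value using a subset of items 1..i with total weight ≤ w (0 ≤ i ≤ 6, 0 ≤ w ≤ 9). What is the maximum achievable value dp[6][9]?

29

i\w   0   1   2   3   4   5   6   7   8   9
  0   0   0   0   0   0   0   0   0   0   0
  1   0   9   9   9   9   9   9   9   9   9
  2   0   9   9   9   9   9  13  13  13  13
  3   0   9   9   9   9   9  16  16  16  16
  4   0   9   9   9   9   9  16  21  21  21
  5   0   9   9   9   9   9  17  21  21  21
  6   0   9   9  12  21  21  21  21  21  29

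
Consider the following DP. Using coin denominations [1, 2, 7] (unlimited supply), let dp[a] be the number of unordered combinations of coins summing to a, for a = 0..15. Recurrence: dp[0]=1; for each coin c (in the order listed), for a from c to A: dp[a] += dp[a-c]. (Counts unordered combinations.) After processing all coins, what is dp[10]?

8

after  coin     0     1     2     3     4     5     6     7     8     9    10    11    12    13    14    15
          1     1     1     1     1     1     1     1     1     1     1     1     1     1     1     1     1
          2     1     1     2     2     3     3     4     4     5     5     6     6     7     7     8     8
          7     1     1     2     2     3     3     4     5     6     7     8     9    10    11    13    14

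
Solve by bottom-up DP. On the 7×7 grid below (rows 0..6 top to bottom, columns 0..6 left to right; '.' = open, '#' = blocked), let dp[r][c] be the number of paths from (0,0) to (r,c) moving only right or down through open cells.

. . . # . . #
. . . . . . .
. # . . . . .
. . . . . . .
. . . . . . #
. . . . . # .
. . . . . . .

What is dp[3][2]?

r\c   0   1   2   3   4   5   6
  0   1   1   1   0   0   0   0
  1   1   2   3   3   3   3   3
  2   1   0   3   6   9  12  15
  3   1   1   4  10  19  31  46
  4   1   2   6  16  35  66   0
  5   1   3   9  25  60   0   0
  6   1   4  13  38  98  98  98

4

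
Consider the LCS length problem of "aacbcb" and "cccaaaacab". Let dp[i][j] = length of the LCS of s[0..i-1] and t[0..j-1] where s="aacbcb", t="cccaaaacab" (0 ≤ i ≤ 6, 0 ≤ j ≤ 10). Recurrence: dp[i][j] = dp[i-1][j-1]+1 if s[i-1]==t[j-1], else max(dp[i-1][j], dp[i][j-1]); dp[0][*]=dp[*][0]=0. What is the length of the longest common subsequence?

   ''  c  c  c  a  a  a  a  c  a  b
''  0  0  0  0  0  0  0  0  0  0  0
 a  0  0  0  0  1  1  1  1  1  1  1
 a  0  0  0  0  1  2  2  2  2  2  2
 c  0  1  1  1  1  2  2  2  3  3  3
 b  0  1  1  1  1  2  2  2  3  3  4
 c  0  1  2  2  2  2  2  2  3  3  4
 b  0  1  2  2  2  2  2  2  3  3  4

4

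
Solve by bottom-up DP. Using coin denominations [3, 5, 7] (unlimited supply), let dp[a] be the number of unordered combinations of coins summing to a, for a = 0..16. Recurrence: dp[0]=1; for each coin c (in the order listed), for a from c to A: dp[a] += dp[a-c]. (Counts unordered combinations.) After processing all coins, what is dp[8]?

after  coin     0     1     2     3     4     5     6     7     8     9    10    11    12    13    14    15    16
          3     1     0     0     1     0     0     1     0     0     1     0     0     1     0     0     1     0
          5     1     0     0     1     0     1     1     0     1     1     1     1     1     1     1     2     1
          7     1     0     0     1     0     1     1     1     1     1     2     1     2     2     2     3     2

1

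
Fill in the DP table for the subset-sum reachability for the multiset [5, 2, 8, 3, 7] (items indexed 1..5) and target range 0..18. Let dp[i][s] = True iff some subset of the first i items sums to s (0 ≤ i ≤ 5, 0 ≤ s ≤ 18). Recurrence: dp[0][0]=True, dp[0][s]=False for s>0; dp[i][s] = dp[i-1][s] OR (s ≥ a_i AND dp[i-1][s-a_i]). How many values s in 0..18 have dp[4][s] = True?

i\s   0   1   2   3   4   5   6   7   8   9  10  11  12  13  14  15  16  17  18
  0   T   F   F   F   F   F   F   F   F   F   F   F   F   F   F   F   F   F   F
  1   T   F   F   F   F   T   F   F   F   F   F   F   F   F   F   F   F   F   F
  2   T   F   T   F   F   T   F   T   F   F   F   F   F   F   F   F   F   F   F
  3   T   F   T   F   F   T   F   T   T   F   T   F   F   T   F   T   F   F   F
  4   T   F   T   T   F   T   F   T   T   F   T   T   F   T   F   T   T   F   T
  5   T   F   T   T   F   T   F   T   T   T   T   T   T   T   T   T   T   T   T

12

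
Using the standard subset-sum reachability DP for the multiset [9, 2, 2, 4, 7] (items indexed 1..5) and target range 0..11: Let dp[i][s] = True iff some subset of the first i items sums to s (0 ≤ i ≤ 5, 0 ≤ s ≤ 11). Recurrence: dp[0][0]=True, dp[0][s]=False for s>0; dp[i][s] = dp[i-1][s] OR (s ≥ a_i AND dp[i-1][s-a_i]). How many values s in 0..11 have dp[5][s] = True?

i\s   0   1   2   3   4   5   6   7   8   9  10  11
  0   T   F   F   F   F   F   F   F   F   F   F   F
  1   T   F   F   F   F   F   F   F   F   T   F   F
  2   T   F   T   F   F   F   F   F   F   T   F   T
  3   T   F   T   F   T   F   F   F   F   T   F   T
  4   T   F   T   F   T   F   T   F   T   T   F   T
  5   T   F   T   F   T   F   T   T   T   T   F   T

8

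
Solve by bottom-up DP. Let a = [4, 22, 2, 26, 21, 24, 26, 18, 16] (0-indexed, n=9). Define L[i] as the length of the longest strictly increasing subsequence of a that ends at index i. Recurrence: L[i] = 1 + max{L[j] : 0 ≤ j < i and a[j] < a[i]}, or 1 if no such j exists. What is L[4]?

2

   i    0    1    2    3    4    5    6    7    8
a[i]    4   22    2   26   21   24   26   18   16
L[i]    1    2    1    3    2    3    4    2    2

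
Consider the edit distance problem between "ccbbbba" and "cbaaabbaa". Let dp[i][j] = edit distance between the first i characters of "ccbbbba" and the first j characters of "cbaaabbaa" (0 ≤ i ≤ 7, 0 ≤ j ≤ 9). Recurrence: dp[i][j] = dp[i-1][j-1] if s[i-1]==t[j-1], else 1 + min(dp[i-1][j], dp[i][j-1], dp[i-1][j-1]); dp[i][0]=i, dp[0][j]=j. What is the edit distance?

5

   ''  c  b  a  a  a  b  b  a  a
''  0  1  2  3  4  5  6  7  8  9
 c  1  0  1  2  3  4  5  6  7  8
 c  2  1  1  2  3  4  5  6  7  8
 b  3  2  1  2  3  4  4  5  6  7
 b  4  3  2  2  3  4  4  4  5  6
 b  5  4  3  3  3  4  4  4  5  6
 b  6  5  4  4  4  4  4  4  5  6
 a  7  6  5  4  4  4  5  5  4  5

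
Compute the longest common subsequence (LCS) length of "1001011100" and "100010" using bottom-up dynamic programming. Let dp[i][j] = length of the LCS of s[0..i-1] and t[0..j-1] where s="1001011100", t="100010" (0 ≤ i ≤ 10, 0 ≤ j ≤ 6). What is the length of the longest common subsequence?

   ''  1  0  0  0  1  0
''  0  0  0  0  0  0  0
 1  0  1  1  1  1  1  1
 0  0  1  2  2  2  2  2
 0  0  1  2  3  3  3  3
 1  0  1  2  3  3  4  4
 0  0  1  2  3  4  4  5
 1  0  1  2  3  4  5  5
 1  0  1  2  3  4  5  5
 1  0  1  2  3  4  5  5
 0  0  1  2  3  4  5  6
 0  0  1  2  3  4  5  6

6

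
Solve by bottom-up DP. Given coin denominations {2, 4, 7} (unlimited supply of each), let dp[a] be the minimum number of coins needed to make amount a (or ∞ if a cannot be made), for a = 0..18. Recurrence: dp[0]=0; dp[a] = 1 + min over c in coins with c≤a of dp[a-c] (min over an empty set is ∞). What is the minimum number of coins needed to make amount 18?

 a  0  1  2  3  4  5  6  7  8  9 10 11 12 13 14 15 16 17 18
dp  0  -  1  -  1  -  2  1  2  2  3  2  3  3  2  3  3  4  3
(- denotes ∞ / unreachable)

3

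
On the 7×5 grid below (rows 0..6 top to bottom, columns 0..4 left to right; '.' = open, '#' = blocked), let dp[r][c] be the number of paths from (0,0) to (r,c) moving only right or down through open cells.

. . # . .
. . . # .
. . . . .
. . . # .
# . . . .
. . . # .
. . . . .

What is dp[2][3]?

5

r\c   0   1   2   3   4
  0   1   1   0   0   0
  1   1   2   2   0   0
  2   1   3   5   5   5
  3   1   4   9   0   5
  4   0   4  13  13  18
  5   0   4  17   0  18
  6   0   4  21  21  39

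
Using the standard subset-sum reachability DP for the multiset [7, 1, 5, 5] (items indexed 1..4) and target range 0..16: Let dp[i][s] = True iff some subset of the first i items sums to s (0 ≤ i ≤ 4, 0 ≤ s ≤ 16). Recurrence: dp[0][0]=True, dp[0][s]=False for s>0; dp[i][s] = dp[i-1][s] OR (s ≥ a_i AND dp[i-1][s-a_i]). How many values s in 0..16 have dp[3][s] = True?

i\s   0   1   2   3   4   5   6   7   8   9  10  11  12  13  14  15  16
  0   T   F   F   F   F   F   F   F   F   F   F   F   F   F   F   F   F
  1   T   F   F   F   F   F   F   T   F   F   F   F   F   F   F   F   F
  2   T   T   F   F   F   F   F   T   T   F   F   F   F   F   F   F   F
  3   T   T   F   F   F   T   T   T   T   F   F   F   T   T   F   F   F
  4   T   T   F   F   F   T   T   T   T   F   T   T   T   T   F   F   F

8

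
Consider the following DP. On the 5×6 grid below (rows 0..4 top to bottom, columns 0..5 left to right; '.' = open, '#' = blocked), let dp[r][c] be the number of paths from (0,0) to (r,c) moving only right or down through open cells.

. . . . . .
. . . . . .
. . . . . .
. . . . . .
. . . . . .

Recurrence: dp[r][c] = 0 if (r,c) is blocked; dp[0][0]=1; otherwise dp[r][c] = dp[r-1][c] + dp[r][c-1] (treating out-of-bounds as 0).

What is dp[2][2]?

6

r\c   0   1   2   3   4   5
  0   1   1   1   1   1   1
  1   1   2   3   4   5   6
  2   1   3   6  10  15  21
  3   1   4  10  20  35  56
  4   1   5  15  35  70 126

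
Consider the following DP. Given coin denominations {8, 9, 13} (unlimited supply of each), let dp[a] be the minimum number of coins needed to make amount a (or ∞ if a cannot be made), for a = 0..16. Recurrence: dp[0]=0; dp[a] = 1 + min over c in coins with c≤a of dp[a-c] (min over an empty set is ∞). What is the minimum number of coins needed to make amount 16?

 a  0  1  2  3  4  5  6  7  8  9 10 11 12 13 14 15 16
dp  0  -  -  -  -  -  -  -  1  1  -  -  -  1  -  -  2
(- denotes ∞ / unreachable)

2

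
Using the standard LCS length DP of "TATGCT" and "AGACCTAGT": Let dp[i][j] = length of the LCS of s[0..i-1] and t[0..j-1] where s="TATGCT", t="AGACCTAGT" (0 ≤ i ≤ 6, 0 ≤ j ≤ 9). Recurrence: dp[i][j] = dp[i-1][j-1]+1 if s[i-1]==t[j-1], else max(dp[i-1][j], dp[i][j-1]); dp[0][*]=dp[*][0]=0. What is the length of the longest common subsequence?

   ''  A  G  A  C  C  T  A  G  T
''  0  0  0  0  0  0  0  0  0  0
 T  0  0  0  0  0  0  1  1  1  1
 A  0  1  1  1  1  1  1  2  2  2
 T  0  1  1  1  1  1  2  2  2  3
 G  0  1  2  2  2  2  2  2  3  3
 C  0  1  2  2  3  3  3  3  3  3
 T  0  1  2  2  3  3  4  4  4  4

4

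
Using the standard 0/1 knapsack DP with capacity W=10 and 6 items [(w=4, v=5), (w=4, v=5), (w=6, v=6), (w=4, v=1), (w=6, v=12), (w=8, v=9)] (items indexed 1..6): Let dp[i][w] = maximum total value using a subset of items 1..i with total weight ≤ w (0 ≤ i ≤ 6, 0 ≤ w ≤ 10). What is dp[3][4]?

5

i\w   0   1   2   3   4   5   6   7   8   9  10
  0   0   0   0   0   0   0   0   0   0   0   0
  1   0   0   0   0   5   5   5   5   5   5   5
  2   0   0   0   0   5   5   5   5  10  10  10
  3   0   0   0   0   5   5   6   6  10  10  11
  4   0   0   0   0   5   5   6   6  10  10  11
  5   0   0   0   0   5   5  12  12  12  12  17
  6   0   0   0   0   5   5  12  12  12  12  17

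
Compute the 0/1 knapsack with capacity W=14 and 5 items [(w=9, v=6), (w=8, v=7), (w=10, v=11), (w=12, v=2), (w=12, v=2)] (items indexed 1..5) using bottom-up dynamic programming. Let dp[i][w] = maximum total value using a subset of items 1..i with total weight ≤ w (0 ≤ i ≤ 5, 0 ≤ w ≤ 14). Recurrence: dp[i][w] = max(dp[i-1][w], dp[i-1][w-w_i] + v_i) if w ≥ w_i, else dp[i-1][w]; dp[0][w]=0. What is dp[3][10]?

i\w   0   1   2   3   4   5   6   7   8   9  10  11  12  13  14
  0   0   0   0   0   0   0   0   0   0   0   0   0   0   0   0
  1   0   0   0   0   0   0   0   0   0   6   6   6   6   6   6
  2   0   0   0   0   0   0   0   0   7   7   7   7   7   7   7
  3   0   0   0   0   0   0   0   0   7   7  11  11  11  11  11
  4   0   0   0   0   0   0   0   0   7   7  11  11  11  11  11
  5   0   0   0   0   0   0   0   0   7   7  11  11  11  11  11

11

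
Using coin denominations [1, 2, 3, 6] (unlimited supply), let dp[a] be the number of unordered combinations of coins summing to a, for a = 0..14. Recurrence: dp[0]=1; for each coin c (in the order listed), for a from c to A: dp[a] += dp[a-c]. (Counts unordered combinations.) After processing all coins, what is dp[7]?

after  coin     0     1     2     3     4     5     6     7     8     9    10    11    12    13    14
          1     1     1     1     1     1     1     1     1     1     1     1     1     1     1     1
          2     1     1     2     2     3     3     4     4     5     5     6     6     7     7     8
          3     1     1     2     3     4     5     7     8    10    12    14    16    19    21    24
          6     1     1     2     3     4     5     8     9    12    15    18    21    27    30    36

9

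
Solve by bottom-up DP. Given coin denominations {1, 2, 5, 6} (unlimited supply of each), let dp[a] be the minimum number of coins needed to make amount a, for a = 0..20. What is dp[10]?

 a  0  1  2  3  4  5  6  7  8  9 10 11 12 13 14 15 16 17 18 19 20
dp  0  1  1  2  2  1  1  2  2  3  2  2  2  3  3  3  3  3  3  4  4

2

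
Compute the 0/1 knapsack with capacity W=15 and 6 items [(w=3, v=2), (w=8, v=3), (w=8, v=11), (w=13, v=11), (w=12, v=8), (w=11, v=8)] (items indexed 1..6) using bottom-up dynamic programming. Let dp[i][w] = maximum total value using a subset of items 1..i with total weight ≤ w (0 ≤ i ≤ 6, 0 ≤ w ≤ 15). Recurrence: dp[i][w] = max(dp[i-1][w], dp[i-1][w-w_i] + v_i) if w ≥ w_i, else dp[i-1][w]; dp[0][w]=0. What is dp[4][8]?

i\w   0   1   2   3   4   5   6   7   8   9  10  11  12  13  14  15
  0   0   0   0   0   0   0   0   0   0   0   0   0   0   0   0   0
  1   0   0   0   2   2   2   2   2   2   2   2   2   2   2   2   2
  2   0   0   0   2   2   2   2   2   3   3   3   5   5   5   5   5
  3   0   0   0   2   2   2   2   2  11  11  11  13  13  13  13  13
  4   0   0   0   2   2   2   2   2  11  11  11  13  13  13  13  13
  5   0   0   0   2   2   2   2   2  11  11  11  13  13  13  13  13
  6   0   0   0   2   2   2   2   2  11  11  11  13  13  13  13  13

11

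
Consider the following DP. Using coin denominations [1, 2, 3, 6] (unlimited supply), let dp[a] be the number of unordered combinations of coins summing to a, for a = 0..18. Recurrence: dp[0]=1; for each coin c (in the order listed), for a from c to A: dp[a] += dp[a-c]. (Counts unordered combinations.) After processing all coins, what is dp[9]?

15

after  coin     0     1     2     3     4     5     6     7     8     9    10    11    12    13    14    15    16    17    18
          1     1     1     1     1     1     1     1     1     1     1     1     1     1     1     1     1     1     1     1
          2     1     1     2     2     3     3     4     4     5     5     6     6     7     7     8     8     9     9    10
          3     1     1     2     3     4     5     7     8    10    12    14    16    19    21    24    27    30    33    37
          6     1     1     2     3     4     5     8     9    12    15    18    21    27    30    36    42    48    54    64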